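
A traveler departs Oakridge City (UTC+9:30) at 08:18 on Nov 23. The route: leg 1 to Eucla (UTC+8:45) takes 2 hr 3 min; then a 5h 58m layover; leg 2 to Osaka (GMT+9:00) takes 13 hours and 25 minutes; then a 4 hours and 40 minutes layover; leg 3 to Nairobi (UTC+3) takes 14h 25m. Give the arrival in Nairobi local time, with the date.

18:19 on November 24

Convert departure to UTC: 08:18 − 9:30 = 22:48 UTC on Nov 22.
Add 2 hours 3 minutes leg 1 → 00:51 UTC (Nov 23).
Add 5 hours and 58 minutes layover in Eucla → 06:49 UTC.
Add 13 hours and 25 minutes leg 2 → 20:14 UTC.
Add 4 hours 40 minutes layover in Osaka → 00:54 UTC (Nov 24).
Add 14 hours 25 minutes leg 3 → 15:19 UTC.
Nairobi is UTC+3:00, so local arrival = 15:19 + 3:00 = 18:19 on Nov 24.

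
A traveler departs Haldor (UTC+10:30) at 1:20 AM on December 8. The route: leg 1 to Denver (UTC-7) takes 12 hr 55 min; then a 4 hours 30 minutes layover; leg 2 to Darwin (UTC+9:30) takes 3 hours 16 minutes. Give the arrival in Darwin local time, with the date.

Convert departure to UTC: 1:20 AM − 10:30 = 2:50 PM UTC on Dec 7.
Add 12 hours and 55 minutes leg 1 → 3:45 AM UTC (Dec 8).
Add 4 hours 30 minutes layover in Denver → 8:15 AM UTC.
Add 3 hours and 16 minutes leg 2 → 11:31 AM UTC.
Darwin is UTC+9:30, so local arrival = 11:31 AM + 9:30 = 9:01 PM on Dec 8.

9:01 PM on Dec 8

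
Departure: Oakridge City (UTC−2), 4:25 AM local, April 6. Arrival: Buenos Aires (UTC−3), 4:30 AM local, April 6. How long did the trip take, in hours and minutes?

Departure in UTC: 4:25 AM + 2:00 = 6:25 AM on Apr 6.
Arrival in UTC: 4:30 AM + 3:00 = 7:30 AM on Apr 6.
Elapsed = 7:30 AM − 6:25 AM = 1 hour 5 minutes.

1 hour 5 minutes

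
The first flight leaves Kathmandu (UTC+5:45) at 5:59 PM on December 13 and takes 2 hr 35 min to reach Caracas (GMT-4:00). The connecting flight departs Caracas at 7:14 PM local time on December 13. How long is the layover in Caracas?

Convert departure to UTC: 5:59 PM − 5:45 = 12:14 PM UTC on Dec 13.
Add 2 hours 35 minutes flight time → 2:49 PM UTC.
Caracas is UTC−4:00, so local arrival = 2:49 PM − 4:00 = 10:49 AM on Dec 13.
Layover = 7:14 PM − 10:49 AM = 8 hours 25 minutes.

8 hours 25 minutes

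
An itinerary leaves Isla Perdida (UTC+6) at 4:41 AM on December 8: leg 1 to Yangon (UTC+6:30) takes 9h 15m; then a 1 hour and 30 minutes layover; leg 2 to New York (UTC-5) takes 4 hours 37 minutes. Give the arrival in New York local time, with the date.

Convert departure to UTC: 4:41 AM − 6:00 = 10:41 PM UTC on Dec 7.
Add 9 hours 15 minutes leg 1 → 7:56 AM UTC (Dec 8).
Add 1 hour and 30 minutes layover in Yangon → 9:26 AM UTC.
Add 4 hours and 37 minutes leg 2 → 2:03 PM UTC.
New York is UTC−5:00, so local arrival = 2:03 PM − 5:00 = 9:03 AM on Dec 8.

9:03 AM on Dec 8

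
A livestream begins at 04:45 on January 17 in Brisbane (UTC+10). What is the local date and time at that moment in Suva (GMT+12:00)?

06:45 on Jan 17

Suva is 2:00 ahead of Brisbane.
Shift by the zone difference: 04:45 + 2:00 = 06:45 on Jan 17 in Suva.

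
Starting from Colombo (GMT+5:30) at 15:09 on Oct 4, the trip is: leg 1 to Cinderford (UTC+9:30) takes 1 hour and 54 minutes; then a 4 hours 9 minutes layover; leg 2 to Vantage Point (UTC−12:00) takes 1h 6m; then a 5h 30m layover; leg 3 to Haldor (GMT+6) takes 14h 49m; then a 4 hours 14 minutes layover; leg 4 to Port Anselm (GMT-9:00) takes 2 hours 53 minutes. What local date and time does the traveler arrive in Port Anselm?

11:14 on October 5

Convert departure to UTC: 15:09 − 5:30 = 09:39 UTC on Oct 4.
Add 1 hour and 54 minutes leg 1 → 11:33 UTC.
Add 4 hours and 9 minutes layover in Cinderford → 15:42 UTC.
Add 1 hour and 6 minutes leg 2 → 16:48 UTC.
Add 5 hours and 30 minutes layover in Vantage Point → 22:18 UTC.
Add 14 hours 49 minutes leg 3 → 13:07 UTC (Oct 5).
Add 4 hours 14 minutes layover in Haldor → 17:21 UTC.
Add 2 hours and 53 minutes leg 4 → 20:14 UTC.
Port Anselm is UTC−9:00, so local arrival = 20:14 − 9:00 = 11:14 on Oct 5.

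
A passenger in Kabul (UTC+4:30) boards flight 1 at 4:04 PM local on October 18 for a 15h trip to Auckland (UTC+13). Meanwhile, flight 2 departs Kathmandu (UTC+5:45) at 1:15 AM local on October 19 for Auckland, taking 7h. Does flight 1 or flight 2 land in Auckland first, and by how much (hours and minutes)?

the second, by 4 minutes

Flight 1 in UTC: 4:04 PM − 4:30 = 11:34 AM on Oct 18.
+15 hours → arrive 2:34 AM UTC on Oct 19.
Flight 2 in UTC: 1:15 AM − 5:45 = 7:30 PM on Oct 18.
+7 hours → arrive 2:30 AM UTC on Oct 19.
Flight 2 lands earlier by 4 minutes.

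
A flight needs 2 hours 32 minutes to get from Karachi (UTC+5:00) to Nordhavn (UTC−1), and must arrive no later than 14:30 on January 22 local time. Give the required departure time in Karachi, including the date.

Target arrival in UTC: 14:30 + 1:00 = 15:30 on Jan 22.
Subtract 2 hours 32 minutes → departure 12:58 UTC on Jan 22.
Karachi is UTC+5:00: 12:58 + 5:00 = 17:58 on Jan 22.

17:58 on January 22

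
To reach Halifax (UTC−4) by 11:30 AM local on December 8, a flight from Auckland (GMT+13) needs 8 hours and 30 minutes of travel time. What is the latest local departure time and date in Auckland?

Target arrival in UTC: 11:30 AM + 4:00 = 3:30 PM on Dec 8.
Subtract 8 hours 30 minutes → departure 7:00 AM UTC on Dec 8.
Auckland is UTC+13:00: 7:00 AM + 13:00 = 8:00 PM on Dec 8.

8:00 PM on December 8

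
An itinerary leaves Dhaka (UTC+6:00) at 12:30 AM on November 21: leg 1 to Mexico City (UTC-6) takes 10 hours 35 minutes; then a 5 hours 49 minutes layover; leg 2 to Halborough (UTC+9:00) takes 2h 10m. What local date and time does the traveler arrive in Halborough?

Convert departure to UTC: 12:30 AM − 6:00 = 6:30 PM UTC on Nov 20.
Add 10 hours and 35 minutes leg 1 → 5:05 AM UTC (Nov 21).
Add 5 hours 49 minutes layover in Mexico City → 10:54 AM UTC.
Add 2 hours 10 minutes leg 2 → 1:04 PM UTC.
Halborough is UTC+9:00, so local arrival = 1:04 PM + 9:00 = 10:04 PM on Nov 21.

10:04 PM on Nov 21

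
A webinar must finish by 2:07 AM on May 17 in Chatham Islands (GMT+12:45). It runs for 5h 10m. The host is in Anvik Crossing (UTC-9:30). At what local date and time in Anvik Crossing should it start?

Target end time in UTC: 2:07 AM − 12:45 = 1:22 PM on May 16.
Subtract 5 hours and 10 minutes → start 8:12 AM UTC on May 16.
Anvik Crossing is UTC−9:30: 8:12 AM − 9:30 = 10:42 PM on May 15.

10:42 PM on May 15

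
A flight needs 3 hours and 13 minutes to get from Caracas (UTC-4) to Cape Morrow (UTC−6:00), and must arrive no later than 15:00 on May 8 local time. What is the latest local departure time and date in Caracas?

13:47 on May 8

Target arrival in UTC: 15:00 + 6:00 = 21:00 on May 8.
Subtract 3 hours and 13 minutes → departure 17:47 UTC on May 8.
Caracas is UTC−4:00: 17:47 − 4:00 = 13:47 on May 8.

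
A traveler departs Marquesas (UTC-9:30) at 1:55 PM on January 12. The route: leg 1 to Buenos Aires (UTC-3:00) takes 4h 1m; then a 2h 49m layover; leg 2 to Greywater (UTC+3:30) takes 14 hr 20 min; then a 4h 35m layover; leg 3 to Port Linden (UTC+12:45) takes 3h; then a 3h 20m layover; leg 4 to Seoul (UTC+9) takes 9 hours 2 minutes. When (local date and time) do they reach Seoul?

1:32 AM on Jan 15

Convert departure to UTC: 1:55 PM + 9:30 = 11:25 PM UTC on Jan 12.
Add 4 hours 1 minute leg 1 → 3:26 AM UTC (Jan 13).
Add 2 hours and 49 minutes layover in Buenos Aires → 6:15 AM UTC.
Add 14 hours 20 minutes leg 2 → 8:35 PM UTC.
Add 4 hours 35 minutes layover in Greywater → 1:10 AM UTC (Jan 14).
Add 3 hours leg 3 → 4:10 AM UTC.
Add 3 hours and 20 minutes layover in Port Linden → 7:30 AM UTC.
Add 9 hours and 2 minutes leg 4 → 4:32 PM UTC.
Seoul is UTC+9:00, so local arrival = 4:32 PM + 9:00 = 1:32 AM on Jan 15.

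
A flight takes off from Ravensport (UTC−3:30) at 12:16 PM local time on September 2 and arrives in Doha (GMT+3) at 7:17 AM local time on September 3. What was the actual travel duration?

12 hours 31 minutes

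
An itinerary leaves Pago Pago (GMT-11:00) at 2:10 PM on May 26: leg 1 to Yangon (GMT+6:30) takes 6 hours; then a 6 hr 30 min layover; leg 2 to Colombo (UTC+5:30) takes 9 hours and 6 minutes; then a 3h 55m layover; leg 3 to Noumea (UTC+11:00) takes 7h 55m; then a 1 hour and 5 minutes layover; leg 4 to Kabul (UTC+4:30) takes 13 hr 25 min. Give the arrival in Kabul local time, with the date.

Convert departure to UTC: 2:10 PM + 11:00 = 1:10 AM UTC on May 27.
Add 6 hours leg 1 → 7:10 AM UTC.
Add 6 hours 30 minutes layover in Yangon → 1:40 PM UTC.
Add 9 hours 6 minutes leg 2 → 10:46 PM UTC.
Add 3 hours 55 minutes layover in Colombo → 2:41 AM UTC (May 28).
Add 7 hours and 55 minutes leg 3 → 10:36 AM UTC.
Add 1 hour 5 minutes layover in Noumea → 11:41 AM UTC.
Add 13 hours 25 minutes leg 4 → 1:06 AM UTC (May 29).
Kabul is UTC+4:30, so local arrival = 1:06 AM + 4:30 = 5:36 AM on May 29.

5:36 AM on May 29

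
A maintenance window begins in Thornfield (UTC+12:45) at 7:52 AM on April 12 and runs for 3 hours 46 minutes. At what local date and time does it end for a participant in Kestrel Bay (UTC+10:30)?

9:23 AM on Apr 12

Convert start to UTC: 7:52 AM − 12:45 = 7:07 PM UTC on Apr 11.
Add 3 hours and 46 minutes duration → 10:53 PM UTC.
Kestrel Bay is UTC+10:30, so local end time = 10:53 PM + 10:30 = 9:23 AM on Apr 12.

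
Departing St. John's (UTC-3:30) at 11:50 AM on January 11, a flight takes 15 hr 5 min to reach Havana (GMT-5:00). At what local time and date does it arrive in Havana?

1:25 AM on January 12

Convert departure to UTC: 11:50 AM + 3:30 = 3:20 PM UTC on Jan 11.
Add 15 hours 5 minutes travel time → 6:25 AM UTC (Jan 12).
Havana is UTC−5:00, so local arrival = 6:25 AM − 5:00 = 1:25 AM on Jan 12.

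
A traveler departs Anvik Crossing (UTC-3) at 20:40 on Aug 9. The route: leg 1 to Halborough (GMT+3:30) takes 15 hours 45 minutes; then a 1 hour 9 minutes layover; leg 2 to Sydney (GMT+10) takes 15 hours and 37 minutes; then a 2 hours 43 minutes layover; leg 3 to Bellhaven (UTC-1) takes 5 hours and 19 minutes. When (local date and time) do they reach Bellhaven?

Convert departure to UTC: 20:40 + 3:00 = 23:40 UTC on Aug 9.
Add 15 hours 45 minutes leg 1 → 15:25 UTC (Aug 10).
Add 1 hour 9 minutes layover in Halborough → 16:34 UTC.
Add 15 hours and 37 minutes leg 2 → 08:11 UTC (Aug 11).
Add 2 hours 43 minutes layover in Sydney → 10:54 UTC.
Add 5 hours 19 minutes leg 3 → 16:13 UTC.
Bellhaven is UTC−1:00, so local arrival = 16:13 − 1:00 = 15:13 on Aug 11.

15:13 on August 11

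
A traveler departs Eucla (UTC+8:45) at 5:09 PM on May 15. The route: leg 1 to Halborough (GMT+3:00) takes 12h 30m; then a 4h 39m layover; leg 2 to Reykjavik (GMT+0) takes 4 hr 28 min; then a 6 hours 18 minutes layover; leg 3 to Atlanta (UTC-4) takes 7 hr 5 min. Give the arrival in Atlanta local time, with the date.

3:24 PM on May 16

Convert departure to UTC: 5:09 PM − 8:45 = 8:24 AM UTC on May 15.
Add 12 hours 30 minutes leg 1 → 8:54 PM UTC.
Add 4 hours and 39 minutes layover in Halborough → 1:33 AM UTC (May 16).
Add 4 hours 28 minutes leg 2 → 6:01 AM UTC.
Add 6 hours 18 minutes layover in Reykjavik → 12:19 PM UTC.
Add 7 hours and 5 minutes leg 3 → 7:24 PM UTC.
Atlanta is UTC−4:00, so local arrival = 7:24 PM − 4:00 = 3:24 PM on May 16.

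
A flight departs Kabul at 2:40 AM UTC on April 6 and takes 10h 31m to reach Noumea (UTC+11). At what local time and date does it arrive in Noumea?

Departure is given in UTC: 2:40 AM on Apr 6.
Add 10 hours 31 minutes → 1:11 PM UTC.
Noumea is UTC+11:00: 1:11 PM + 11:00 = 12:11 AM on Apr 7.

12:11 AM on April 7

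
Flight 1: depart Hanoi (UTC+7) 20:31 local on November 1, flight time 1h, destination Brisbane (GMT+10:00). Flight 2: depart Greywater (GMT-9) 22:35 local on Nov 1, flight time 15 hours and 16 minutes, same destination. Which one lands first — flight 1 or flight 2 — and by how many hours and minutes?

Flight 1 in UTC: 20:31 − 7:00 = 13:31 on Nov 1.
+1 hour → arrive 14:31 UTC on Nov 1.
Flight 2 in UTC: 22:35 + 9:00 = 07:35 on Nov 2.
+15 hours and 16 minutes → arrive 22:51 UTC on Nov 2.
Flight 1 lands earlier by 32 hours 20 minutes.

the first, by 32 hours 20 minutes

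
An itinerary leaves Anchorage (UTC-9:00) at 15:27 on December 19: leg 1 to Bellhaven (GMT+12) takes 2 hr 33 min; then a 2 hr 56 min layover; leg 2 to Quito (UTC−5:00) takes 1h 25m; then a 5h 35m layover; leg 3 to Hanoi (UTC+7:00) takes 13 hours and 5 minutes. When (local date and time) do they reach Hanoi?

09:01 on December 21

Convert departure to UTC: 15:27 + 9:00 = 00:27 UTC on Dec 20.
Add 2 hours 33 minutes leg 1 → 03:00 UTC.
Add 2 hours and 56 minutes layover in Bellhaven → 05:56 UTC.
Add 1 hour and 25 minutes leg 2 → 07:21 UTC.
Add 5 hours and 35 minutes layover in Quito → 12:56 UTC.
Add 13 hours 5 minutes leg 3 → 02:01 UTC (Dec 21).
Hanoi is UTC+7:00, so local arrival = 02:01 + 7:00 = 09:01 on Dec 21.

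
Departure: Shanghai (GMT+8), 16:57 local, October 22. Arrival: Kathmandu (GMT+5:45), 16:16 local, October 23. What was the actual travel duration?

25 hours 34 minutes

Departure in UTC: 16:57 − 8:00 = 08:57 on Oct 22.
Arrival in UTC: 16:16 − 5:45 = 10:31 on Oct 23.
Elapsed = 10:31 − 08:57 (+1 day) = 25 hours 34 minutes.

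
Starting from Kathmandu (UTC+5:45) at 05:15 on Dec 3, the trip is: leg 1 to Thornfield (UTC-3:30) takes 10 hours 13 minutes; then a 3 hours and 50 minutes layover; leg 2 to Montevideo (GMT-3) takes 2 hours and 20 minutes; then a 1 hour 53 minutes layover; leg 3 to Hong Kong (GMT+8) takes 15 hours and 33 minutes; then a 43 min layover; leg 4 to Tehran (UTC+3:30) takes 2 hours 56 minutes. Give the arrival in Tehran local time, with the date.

16:28 on December 4

Convert departure to UTC: 05:15 − 5:45 = 23:30 UTC on Dec 2.
Add 10 hours 13 minutes leg 1 → 09:43 UTC (Dec 3).
Add 3 hours and 50 minutes layover in Thornfield → 13:33 UTC.
Add 2 hours and 20 minutes leg 2 → 15:53 UTC.
Add 1 hour and 53 minutes layover in Montevideo → 17:46 UTC.
Add 15 hours 33 minutes leg 3 → 09:19 UTC (Dec 4).
Add 43 minutes layover in Hong Kong → 10:02 UTC.
Add 2 hours and 56 minutes leg 4 → 12:58 UTC.
Tehran is UTC+3:30, so local arrival = 12:58 + 3:30 = 16:28 on Dec 4.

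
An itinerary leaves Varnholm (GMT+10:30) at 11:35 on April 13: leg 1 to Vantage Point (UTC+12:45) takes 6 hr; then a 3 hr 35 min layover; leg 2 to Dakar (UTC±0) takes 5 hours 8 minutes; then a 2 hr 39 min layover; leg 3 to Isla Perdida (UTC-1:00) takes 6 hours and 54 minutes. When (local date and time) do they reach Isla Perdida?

Convert departure to UTC: 11:35 − 10:30 = 01:05 UTC on Apr 13.
Add 6 hours leg 1 → 07:05 UTC.
Add 3 hours 35 minutes layover in Vantage Point → 10:40 UTC.
Add 5 hours and 8 minutes leg 2 → 15:48 UTC.
Add 2 hours and 39 minutes layover in Dakar → 18:27 UTC.
Add 6 hours 54 minutes leg 3 → 01:21 UTC (Apr 14).
Isla Perdida is UTC−1:00, so local arrival = 01:21 − 1:00 = 00:21 on Apr 14.

00:21 on Apr 14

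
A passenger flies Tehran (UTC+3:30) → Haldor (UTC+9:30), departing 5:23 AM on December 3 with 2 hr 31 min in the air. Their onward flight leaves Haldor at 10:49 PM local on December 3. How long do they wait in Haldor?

8 hours 55 minutes

Convert departure to UTC: 5:23 AM − 3:30 = 1:53 AM UTC on Dec 3.
Add 2 hours and 31 minutes flight time → 4:24 AM UTC.
Haldor is UTC+9:30, so local arrival = 4:24 AM + 9:30 = 1:54 PM on Dec 3.
Layover = 10:49 PM − 1:54 PM = 8 hours 55 minutes.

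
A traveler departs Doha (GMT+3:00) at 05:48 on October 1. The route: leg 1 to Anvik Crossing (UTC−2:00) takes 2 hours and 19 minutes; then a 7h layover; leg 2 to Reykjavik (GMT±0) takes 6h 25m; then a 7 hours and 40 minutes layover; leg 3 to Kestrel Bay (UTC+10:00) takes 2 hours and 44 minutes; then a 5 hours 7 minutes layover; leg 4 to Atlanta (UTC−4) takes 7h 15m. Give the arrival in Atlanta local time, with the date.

Convert departure to UTC: 05:48 − 3:00 = 02:48 UTC on Oct 1.
Add 2 hours and 19 minutes leg 1 → 05:07 UTC.
Add 7 hours layover in Anvik Crossing → 12:07 UTC.
Add 6 hours and 25 minutes leg 2 → 18:32 UTC.
Add 7 hours and 40 minutes layover in Reykjavik → 02:12 UTC (Oct 2).
Add 2 hours 44 minutes leg 3 → 04:56 UTC.
Add 5 hours and 7 minutes layover in Kestrel Bay → 10:03 UTC.
Add 7 hours 15 minutes leg 4 → 17:18 UTC.
Atlanta is UTC−4:00, so local arrival = 17:18 − 4:00 = 13:18 on Oct 2.

13:18 on Oct 2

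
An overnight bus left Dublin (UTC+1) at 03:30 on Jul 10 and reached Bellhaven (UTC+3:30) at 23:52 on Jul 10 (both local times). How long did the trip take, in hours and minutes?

Departure in UTC: 03:30 − 1:00 = 02:30 on Jul 10.
Arrival in UTC: 23:52 − 3:30 = 20:22 on Jul 10.
Elapsed = 20:22 − 02:30 = 17 hours 52 minutes.

17 hours 52 minutes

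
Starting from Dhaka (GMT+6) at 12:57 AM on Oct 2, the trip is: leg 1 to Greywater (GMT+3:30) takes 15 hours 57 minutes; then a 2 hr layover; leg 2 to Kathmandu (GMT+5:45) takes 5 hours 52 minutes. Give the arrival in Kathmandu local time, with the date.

Convert departure to UTC: 12:57 AM − 6:00 = 6:57 PM UTC on Oct 1.
Add 15 hours 57 minutes leg 1 → 10:54 AM UTC (Oct 2).
Add 2 hours layover in Greywater → 12:54 PM UTC.
Add 5 hours and 52 minutes leg 2 → 6:46 PM UTC.
Kathmandu is UTC+5:45, so local arrival = 6:46 PM + 5:45 = 12:31 AM on Oct 3.

12:31 AM on October 3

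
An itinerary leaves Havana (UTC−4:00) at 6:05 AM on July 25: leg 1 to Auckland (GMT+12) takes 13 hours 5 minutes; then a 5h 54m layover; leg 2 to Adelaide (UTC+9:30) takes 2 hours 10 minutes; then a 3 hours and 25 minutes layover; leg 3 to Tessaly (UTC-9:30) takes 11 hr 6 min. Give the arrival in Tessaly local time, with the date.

12:15 PM on July 26

Convert departure to UTC: 6:05 AM + 4:00 = 10:05 AM UTC on Jul 25.
Add 13 hours 5 minutes leg 1 → 11:10 PM UTC.
Add 5 hours 54 minutes layover in Auckland → 5:04 AM UTC (Jul 26).
Add 2 hours 10 minutes leg 2 → 7:14 AM UTC.
Add 3 hours 25 minutes layover in Adelaide → 10:39 AM UTC.
Add 11 hours 6 minutes leg 3 → 9:45 PM UTC.
Tessaly is UTC−9:30, so local arrival = 9:45 PM − 9:30 = 12:15 PM on Jul 26.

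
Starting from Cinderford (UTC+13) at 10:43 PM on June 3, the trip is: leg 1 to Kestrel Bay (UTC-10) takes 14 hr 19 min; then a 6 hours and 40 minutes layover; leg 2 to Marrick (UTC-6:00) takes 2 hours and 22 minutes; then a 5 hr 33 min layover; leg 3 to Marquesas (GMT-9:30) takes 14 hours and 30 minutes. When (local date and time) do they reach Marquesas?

Convert departure to UTC: 10:43 PM − 13:00 = 9:43 AM UTC on Jun 3.
Add 14 hours and 19 minutes leg 1 → 12:02 AM UTC (Jun 4).
Add 6 hours and 40 minutes layover in Kestrel Bay → 6:42 AM UTC.
Add 2 hours and 22 minutes leg 2 → 9:04 AM UTC.
Add 5 hours and 33 minutes layover in Marrick → 2:37 PM UTC.
Add 14 hours 30 minutes leg 3 → 5:07 AM UTC (Jun 5).
Marquesas is UTC−9:30, so local arrival = 5:07 AM − 9:30 = 7:37 PM on Jun 4.

7:37 PM on Jun 4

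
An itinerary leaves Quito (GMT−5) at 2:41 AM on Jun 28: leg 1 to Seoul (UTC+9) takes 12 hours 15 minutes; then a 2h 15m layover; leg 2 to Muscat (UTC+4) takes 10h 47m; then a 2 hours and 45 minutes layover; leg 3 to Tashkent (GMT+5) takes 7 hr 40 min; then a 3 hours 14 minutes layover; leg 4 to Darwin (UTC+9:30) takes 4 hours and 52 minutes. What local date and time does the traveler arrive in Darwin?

12:59 PM on June 30

Convert departure to UTC: 2:41 AM + 5:00 = 7:41 AM UTC on Jun 28.
Add 12 hours 15 minutes leg 1 → 7:56 PM UTC.
Add 2 hours and 15 minutes layover in Seoul → 10:11 PM UTC.
Add 10 hours and 47 minutes leg 2 → 8:58 AM UTC (Jun 29).
Add 2 hours 45 minutes layover in Muscat → 11:43 AM UTC.
Add 7 hours and 40 minutes leg 3 → 7:23 PM UTC.
Add 3 hours and 14 minutes layover in Tashkent → 10:37 PM UTC.
Add 4 hours 52 minutes leg 4 → 3:29 AM UTC (Jun 30).
Darwin is UTC+9:30, so local arrival = 3:29 AM + 9:30 = 12:59 PM on Jun 30.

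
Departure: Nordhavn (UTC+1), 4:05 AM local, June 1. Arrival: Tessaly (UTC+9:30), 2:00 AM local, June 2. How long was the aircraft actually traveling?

Departure in UTC: 4:05 AM − 1:00 = 3:05 AM on Jun 1.
Arrival in UTC: 2:00 AM − 9:30 = 4:30 PM on Jun 1.
Elapsed = 4:30 PM − 3:05 AM = 13 hours 25 minutes.

13 hours 25 minutes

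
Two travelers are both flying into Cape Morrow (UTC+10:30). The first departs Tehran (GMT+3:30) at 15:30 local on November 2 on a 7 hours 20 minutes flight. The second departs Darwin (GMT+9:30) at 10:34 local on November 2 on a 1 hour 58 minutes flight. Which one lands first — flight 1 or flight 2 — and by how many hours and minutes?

Flight 1 in UTC: 15:30 − 3:30 = 12:00 on Nov 2.
+7 hours and 20 minutes → arrive 19:20 UTC on Nov 2.
Flight 2 in UTC: 10:34 − 9:30 = 01:04 on Nov 2.
+1 hour 58 minutes → arrive 03:02 UTC on Nov 2.
Flight 2 lands earlier by 16 hours 18 minutes.

the second, by 16 hours 18 minutes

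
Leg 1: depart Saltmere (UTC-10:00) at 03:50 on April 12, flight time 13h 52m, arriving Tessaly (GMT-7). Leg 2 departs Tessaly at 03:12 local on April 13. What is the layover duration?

6 hours 30 minutes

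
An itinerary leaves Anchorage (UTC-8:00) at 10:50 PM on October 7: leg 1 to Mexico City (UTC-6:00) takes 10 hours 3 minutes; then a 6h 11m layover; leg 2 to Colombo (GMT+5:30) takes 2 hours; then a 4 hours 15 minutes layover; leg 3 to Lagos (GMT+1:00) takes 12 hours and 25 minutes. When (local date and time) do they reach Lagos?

Convert departure to UTC: 10:50 PM + 8:00 = 6:50 AM UTC on Oct 8.
Add 10 hours and 3 minutes leg 1 → 4:53 PM UTC.
Add 6 hours 11 minutes layover in Mexico City → 11:04 PM UTC.
Add 2 hours leg 2 → 1:04 AM UTC (Oct 9).
Add 4 hours and 15 minutes layover in Colombo → 5:19 AM UTC.
Add 12 hours and 25 minutes leg 3 → 5:44 PM UTC.
Lagos is UTC+1:00, so local arrival = 5:44 PM + 1:00 = 6:44 PM on Oct 9.

6:44 PM on Oct 9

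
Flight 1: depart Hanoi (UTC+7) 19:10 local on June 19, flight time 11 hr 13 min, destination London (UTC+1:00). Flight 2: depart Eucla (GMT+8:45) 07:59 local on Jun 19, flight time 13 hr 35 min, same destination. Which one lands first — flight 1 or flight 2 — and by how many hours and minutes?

the second, by 10 hours 34 minutes

Flight 1 in UTC: 19:10 − 7:00 = 12:10 on Jun 19.
+11 hours 13 minutes → arrive 23:23 UTC on Jun 19.
Flight 2 in UTC: 07:59 − 8:45 = 23:14 on Jun 18.
+13 hours 35 minutes → arrive 12:49 UTC on Jun 19.
Flight 2 lands earlier by 10 hours 34 minutes.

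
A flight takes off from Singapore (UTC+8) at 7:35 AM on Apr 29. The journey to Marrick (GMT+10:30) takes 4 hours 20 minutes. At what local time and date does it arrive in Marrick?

2:25 PM on April 29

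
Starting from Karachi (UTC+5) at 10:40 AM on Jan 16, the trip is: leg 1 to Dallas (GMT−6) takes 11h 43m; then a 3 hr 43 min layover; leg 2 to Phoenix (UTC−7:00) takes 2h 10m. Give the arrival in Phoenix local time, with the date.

4:16 PM on Jan 16

Convert departure to UTC: 10:40 AM − 5:00 = 5:40 AM UTC on Jan 16.
Add 11 hours 43 minutes leg 1 → 5:23 PM UTC.
Add 3 hours and 43 minutes layover in Dallas → 9:06 PM UTC.
Add 2 hours 10 minutes leg 2 → 11:16 PM UTC.
Phoenix is UTC−7:00, so local arrival = 11:16 PM − 7:00 = 4:16 PM on Jan 16.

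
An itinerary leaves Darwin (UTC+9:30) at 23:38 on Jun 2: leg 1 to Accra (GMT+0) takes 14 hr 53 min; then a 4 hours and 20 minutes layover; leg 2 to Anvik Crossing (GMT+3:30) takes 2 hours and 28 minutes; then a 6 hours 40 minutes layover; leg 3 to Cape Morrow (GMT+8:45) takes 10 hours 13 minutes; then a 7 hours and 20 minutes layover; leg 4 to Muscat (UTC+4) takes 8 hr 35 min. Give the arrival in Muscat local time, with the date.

Convert departure to UTC: 23:38 − 9:30 = 14:08 UTC on Jun 2.
Add 14 hours and 53 minutes leg 1 → 05:01 UTC (Jun 3).
Add 4 hours 20 minutes layover in Accra → 09:21 UTC.
Add 2 hours 28 minutes leg 2 → 11:49 UTC.
Add 6 hours 40 minutes layover in Anvik Crossing → 18:29 UTC.
Add 10 hours 13 minutes leg 3 → 04:42 UTC (Jun 4).
Add 7 hours 20 minutes layover in Cape Morrow → 12:02 UTC.
Add 8 hours 35 minutes leg 4 → 20:37 UTC.
Muscat is UTC+4:00, so local arrival = 20:37 + 4:00 = 00:37 on Jun 5.

00:37 on Jun 5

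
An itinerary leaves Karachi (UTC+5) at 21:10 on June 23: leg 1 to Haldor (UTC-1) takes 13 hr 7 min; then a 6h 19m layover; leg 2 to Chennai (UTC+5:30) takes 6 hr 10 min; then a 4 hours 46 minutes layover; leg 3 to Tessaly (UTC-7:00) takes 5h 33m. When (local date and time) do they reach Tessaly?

21:05 on June 24

Convert departure to UTC: 21:10 − 5:00 = 16:10 UTC on Jun 23.
Add 13 hours and 7 minutes leg 1 → 05:17 UTC (Jun 24).
Add 6 hours and 19 minutes layover in Haldor → 11:36 UTC.
Add 6 hours and 10 minutes leg 2 → 17:46 UTC.
Add 4 hours 46 minutes layover in Chennai → 22:32 UTC.
Add 5 hours and 33 minutes leg 3 → 04:05 UTC (Jun 25).
Tessaly is UTC−7:00, so local arrival = 04:05 − 7:00 = 21:05 on Jun 24.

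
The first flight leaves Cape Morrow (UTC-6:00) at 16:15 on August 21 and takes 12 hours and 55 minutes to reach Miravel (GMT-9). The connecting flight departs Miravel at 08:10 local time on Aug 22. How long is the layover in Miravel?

6 hours

Convert departure to UTC: 16:15 + 6:00 = 22:15 UTC on Aug 21.
Add 12 hours 55 minutes flight time → 11:10 UTC (Aug 22).
Miravel is UTC−9:00, so local arrival = 11:10 − 9:00 = 02:10 on Aug 22.
Layover = 08:10 − 02:10 = 6 hours.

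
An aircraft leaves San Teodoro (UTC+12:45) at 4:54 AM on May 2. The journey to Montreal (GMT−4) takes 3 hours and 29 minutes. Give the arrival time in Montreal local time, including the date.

Montreal is 16:45 behind San Teodoro.
After 3 hours and 29 minutes it is 8:23 AM in San Teodoro.
Shift by the zone difference: 8:23 AM − 16:45 = 3:38 PM on May 1 in Montreal.

3:38 PM on May 1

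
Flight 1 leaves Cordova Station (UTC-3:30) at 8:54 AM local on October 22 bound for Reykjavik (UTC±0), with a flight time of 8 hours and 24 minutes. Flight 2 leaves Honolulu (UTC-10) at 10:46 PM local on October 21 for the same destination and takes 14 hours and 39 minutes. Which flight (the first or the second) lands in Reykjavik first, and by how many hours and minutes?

the first, by 2 hours 37 minutes

Flight 1 in UTC: 8:54 AM + 3:30 = 12:24 PM on Oct 22.
+8 hours 24 minutes → arrive 8:48 PM UTC on Oct 22.
Flight 2 in UTC: 10:46 PM + 10:00 = 8:46 AM on Oct 22.
+14 hours 39 minutes → arrive 11:25 PM UTC on Oct 22.
Flight 1 lands earlier by 2 hours 37 minutes.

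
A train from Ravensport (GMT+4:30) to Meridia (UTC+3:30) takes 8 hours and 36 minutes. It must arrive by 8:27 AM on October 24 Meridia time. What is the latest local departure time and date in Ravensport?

Target arrival in UTC: 8:27 AM − 3:30 = 4:57 AM on Oct 24.
Subtract 8 hours and 36 minutes → departure 8:21 PM UTC on Oct 23.
Ravensport is UTC+4:30: 8:21 PM + 4:30 = 12:51 AM on Oct 24.

12:51 AM on October 24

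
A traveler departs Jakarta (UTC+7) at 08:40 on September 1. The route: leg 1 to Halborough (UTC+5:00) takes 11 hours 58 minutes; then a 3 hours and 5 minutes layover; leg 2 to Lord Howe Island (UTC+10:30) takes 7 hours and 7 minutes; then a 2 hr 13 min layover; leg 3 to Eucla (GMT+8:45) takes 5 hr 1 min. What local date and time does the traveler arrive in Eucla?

15:49 on September 2

Convert departure to UTC: 08:40 − 7:00 = 01:40 UTC on Sep 1.
Add 11 hours 58 minutes leg 1 → 13:38 UTC.
Add 3 hours and 5 minutes layover in Halborough → 16:43 UTC.
Add 7 hours and 7 minutes leg 2 → 23:50 UTC.
Add 2 hours 13 minutes layover in Lord Howe Island → 02:03 UTC (Sep 2).
Add 5 hours 1 minute leg 3 → 07:04 UTC.
Eucla is UTC+8:45, so local arrival = 07:04 + 8:45 = 15:49 on Sep 2.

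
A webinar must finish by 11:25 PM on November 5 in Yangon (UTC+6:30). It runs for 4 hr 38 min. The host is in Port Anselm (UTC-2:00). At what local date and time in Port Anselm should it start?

10:17 AM on Nov 5

Target end time in UTC: 11:25 PM − 6:30 = 4:55 PM on Nov 5.
Subtract 4 hours and 38 minutes → start 12:17 PM UTC on Nov 5.
Port Anselm is UTC−2:00: 12:17 PM − 2:00 = 10:17 AM on Nov 5.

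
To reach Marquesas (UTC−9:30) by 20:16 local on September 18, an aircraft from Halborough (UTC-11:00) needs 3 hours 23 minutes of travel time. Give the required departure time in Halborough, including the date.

15:23 on September 18

Target arrival in UTC: 20:16 + 9:30 = 05:46 on Sep 19.
Subtract 3 hours and 23 minutes → departure 02:23 UTC on Sep 19.
Halborough is UTC−11:00: 02:23 − 11:00 = 15:23 on Sep 18.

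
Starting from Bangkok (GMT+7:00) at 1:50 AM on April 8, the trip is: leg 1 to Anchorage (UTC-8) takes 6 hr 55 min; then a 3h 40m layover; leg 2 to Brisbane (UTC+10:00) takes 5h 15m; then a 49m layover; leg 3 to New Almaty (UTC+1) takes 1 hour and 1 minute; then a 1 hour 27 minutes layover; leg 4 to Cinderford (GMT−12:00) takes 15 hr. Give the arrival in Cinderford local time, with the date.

4:57 PM on April 8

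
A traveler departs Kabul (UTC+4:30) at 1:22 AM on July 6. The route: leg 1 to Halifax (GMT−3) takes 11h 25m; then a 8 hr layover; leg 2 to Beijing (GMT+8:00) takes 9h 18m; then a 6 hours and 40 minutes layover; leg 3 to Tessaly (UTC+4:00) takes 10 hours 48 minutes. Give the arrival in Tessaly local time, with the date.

Convert departure to UTC: 1:22 AM − 4:30 = 8:52 PM UTC on Jul 5.
Add 11 hours 25 minutes leg 1 → 8:17 AM UTC (Jul 6).
Add 8 hours layover in Halifax → 4:17 PM UTC.
Add 9 hours and 18 minutes leg 2 → 1:35 AM UTC (Jul 7).
Add 6 hours 40 minutes layover in Beijing → 8:15 AM UTC.
Add 10 hours 48 minutes leg 3 → 7:03 PM UTC.
Tessaly is UTC+4:00, so local arrival = 7:03 PM + 4:00 = 11:03 PM on Jul 7.

11:03 PM on July 7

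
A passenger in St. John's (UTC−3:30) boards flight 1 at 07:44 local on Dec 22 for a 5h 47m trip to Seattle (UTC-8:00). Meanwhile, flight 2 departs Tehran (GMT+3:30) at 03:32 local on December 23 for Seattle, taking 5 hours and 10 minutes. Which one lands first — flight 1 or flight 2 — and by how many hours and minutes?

Flight 1 in UTC: 07:44 + 3:30 = 11:14 on Dec 22.
+5 hours 47 minutes → arrive 17:01 UTC on Dec 22.
Flight 2 in UTC: 03:32 − 3:30 = 00:02 on Dec 23.
+5 hours 10 minutes → arrive 05:12 UTC on Dec 23.
Flight 1 lands earlier by 12 hours 11 minutes.

the first, by 12 hours 11 minutes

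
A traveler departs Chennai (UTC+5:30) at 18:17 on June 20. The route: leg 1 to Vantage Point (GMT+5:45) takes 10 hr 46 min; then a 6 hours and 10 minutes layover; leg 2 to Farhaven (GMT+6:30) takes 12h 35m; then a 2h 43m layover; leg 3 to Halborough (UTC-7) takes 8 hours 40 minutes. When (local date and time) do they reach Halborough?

22:41 on June 21

Convert departure to UTC: 18:17 − 5:30 = 12:47 UTC on Jun 20.
Add 10 hours and 46 minutes leg 1 → 23:33 UTC.
Add 6 hours and 10 minutes layover in Vantage Point → 05:43 UTC (Jun 21).
Add 12 hours 35 minutes leg 2 → 18:18 UTC.
Add 2 hours and 43 minutes layover in Farhaven → 21:01 UTC.
Add 8 hours and 40 minutes leg 3 → 05:41 UTC (Jun 22).
Halborough is UTC−7:00, so local arrival = 05:41 − 7:00 = 22:41 on Jun 21.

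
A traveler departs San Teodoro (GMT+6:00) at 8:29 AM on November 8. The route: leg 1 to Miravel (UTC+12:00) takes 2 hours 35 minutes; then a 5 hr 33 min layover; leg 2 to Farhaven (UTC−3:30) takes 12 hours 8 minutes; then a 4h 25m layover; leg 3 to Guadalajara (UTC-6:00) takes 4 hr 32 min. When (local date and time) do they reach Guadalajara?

Convert departure to UTC: 8:29 AM − 6:00 = 2:29 AM UTC on Nov 8.
Add 2 hours and 35 minutes leg 1 → 5:04 AM UTC.
Add 5 hours and 33 minutes layover in Miravel → 10:37 AM UTC.
Add 12 hours and 8 minutes leg 2 → 10:45 PM UTC.
Add 4 hours 25 minutes layover in Farhaven → 3:10 AM UTC (Nov 9).
Add 4 hours and 32 minutes leg 3 → 7:42 AM UTC.
Guadalajara is UTC−6:00, so local arrival = 7:42 AM − 6:00 = 1:42 AM on Nov 9.

1:42 AM on November 9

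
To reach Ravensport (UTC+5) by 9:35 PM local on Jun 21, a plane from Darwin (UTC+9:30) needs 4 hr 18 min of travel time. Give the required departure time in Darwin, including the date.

9:47 PM on June 21

Target arrival in UTC: 9:35 PM − 5:00 = 4:35 PM on Jun 21.
Subtract 4 hours 18 minutes → departure 12:17 PM UTC on Jun 21.
Darwin is UTC+9:30: 12:17 PM + 9:30 = 9:47 PM on Jun 21.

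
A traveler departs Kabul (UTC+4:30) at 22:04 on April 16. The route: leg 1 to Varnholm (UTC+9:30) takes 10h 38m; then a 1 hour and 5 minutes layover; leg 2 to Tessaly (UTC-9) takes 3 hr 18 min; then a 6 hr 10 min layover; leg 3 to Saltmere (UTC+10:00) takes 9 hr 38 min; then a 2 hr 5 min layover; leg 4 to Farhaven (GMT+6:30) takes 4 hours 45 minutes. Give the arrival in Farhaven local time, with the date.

Convert departure to UTC: 22:04 − 4:30 = 17:34 UTC on Apr 16.
Add 10 hours 38 minutes leg 1 → 04:12 UTC (Apr 17).
Add 1 hour 5 minutes layover in Varnholm → 05:17 UTC.
Add 3 hours 18 minutes leg 2 → 08:35 UTC.
Add 6 hours 10 minutes layover in Tessaly → 14:45 UTC.
Add 9 hours and 38 minutes leg 3 → 00:23 UTC (Apr 18).
Add 2 hours 5 minutes layover in Saltmere → 02:28 UTC.
Add 4 hours 45 minutes leg 4 → 07:13 UTC.
Farhaven is UTC+6:30, so local arrival = 07:13 + 6:30 = 13:43 on Apr 18.

13:43 on April 18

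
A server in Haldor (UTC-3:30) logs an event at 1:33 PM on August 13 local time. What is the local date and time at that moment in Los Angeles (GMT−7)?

10:03 AM on August 13

Los Angeles is 3:30 behind Haldor.
Shift by the zone difference: 1:33 PM − 3:30 = 10:03 AM on Aug 13 in Los Angeles.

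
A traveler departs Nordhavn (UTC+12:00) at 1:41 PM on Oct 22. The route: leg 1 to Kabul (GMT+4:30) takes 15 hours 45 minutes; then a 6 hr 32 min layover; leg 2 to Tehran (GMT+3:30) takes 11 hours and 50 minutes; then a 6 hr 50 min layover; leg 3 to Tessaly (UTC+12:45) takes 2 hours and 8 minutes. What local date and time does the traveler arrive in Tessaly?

Convert departure to UTC: 1:41 PM − 12:00 = 1:41 AM UTC on Oct 22.
Add 15 hours 45 minutes leg 1 → 5:26 PM UTC.
Add 6 hours and 32 minutes layover in Kabul → 11:58 PM UTC.
Add 11 hours and 50 minutes leg 2 → 11:48 AM UTC (Oct 23).
Add 6 hours and 50 minutes layover in Tehran → 6:38 PM UTC.
Add 2 hours and 8 minutes leg 3 → 8:46 PM UTC.
Tessaly is UTC+12:45, so local arrival = 8:46 PM + 12:45 = 9:31 AM on Oct 24.

9:31 AM on October 24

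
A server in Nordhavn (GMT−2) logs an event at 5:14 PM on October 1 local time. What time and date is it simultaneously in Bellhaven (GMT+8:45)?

3:59 AM on October 2

Bellhaven is 10:45 ahead of Nordhavn.
Shift by the zone difference: 5:14 PM + 10:45 = 3:59 AM on Oct 2 in Bellhaven.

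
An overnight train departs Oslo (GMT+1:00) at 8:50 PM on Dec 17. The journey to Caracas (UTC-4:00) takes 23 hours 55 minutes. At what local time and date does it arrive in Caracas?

3:45 PM on Dec 18

Convert departure to UTC: 8:50 PM − 1:00 = 7:50 PM UTC on Dec 17.
Add 23 hours 55 minutes travel time → 7:45 PM UTC (Dec 18).
Caracas is UTC−4:00, so local arrival = 7:45 PM − 4:00 = 3:45 PM on Dec 18.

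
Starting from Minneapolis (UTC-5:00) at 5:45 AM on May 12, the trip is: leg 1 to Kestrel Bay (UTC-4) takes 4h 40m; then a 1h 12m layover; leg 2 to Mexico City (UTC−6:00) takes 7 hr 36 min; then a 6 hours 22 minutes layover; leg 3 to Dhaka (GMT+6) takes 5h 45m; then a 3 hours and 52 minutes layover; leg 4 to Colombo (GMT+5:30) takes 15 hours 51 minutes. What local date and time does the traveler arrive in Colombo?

1:33 PM on May 14

Convert departure to UTC: 5:45 AM + 5:00 = 10:45 AM UTC on May 12.
Add 4 hours and 40 minutes leg 1 → 3:25 PM UTC.
Add 1 hour and 12 minutes layover in Kestrel Bay → 4:37 PM UTC.
Add 7 hours 36 minutes leg 2 → 12:13 AM UTC (May 13).
Add 6 hours and 22 minutes layover in Mexico City → 6:35 AM UTC.
Add 5 hours 45 minutes leg 3 → 12:20 PM UTC.
Add 3 hours 52 minutes layover in Dhaka → 4:12 PM UTC.
Add 15 hours and 51 minutes leg 4 → 8:03 AM UTC (May 14).
Colombo is UTC+5:30, so local arrival = 8:03 AM + 5:30 = 1:33 PM on May 14.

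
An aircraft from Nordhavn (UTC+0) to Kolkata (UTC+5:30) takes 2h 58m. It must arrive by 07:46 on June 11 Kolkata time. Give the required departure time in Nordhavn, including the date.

23:18 on June 10

Target arrival in UTC: 07:46 − 5:30 = 02:16 on Jun 11.
Subtract 2 hours 58 minutes → departure 23:18 UTC on Jun 10.
Nordhavn is UTC+0, so departure is 23:18 on Jun 10.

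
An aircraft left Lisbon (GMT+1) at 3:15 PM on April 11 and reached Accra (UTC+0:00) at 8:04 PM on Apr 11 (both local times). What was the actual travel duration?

5 hours 49 minutes

Departure in UTC: 3:15 PM − 1:00 = 2:15 PM on Apr 11.
Arrival is already UTC: 8:04 PM on Apr 11.
Elapsed = 8:04 PM − 2:15 PM = 5 hours 49 minutes.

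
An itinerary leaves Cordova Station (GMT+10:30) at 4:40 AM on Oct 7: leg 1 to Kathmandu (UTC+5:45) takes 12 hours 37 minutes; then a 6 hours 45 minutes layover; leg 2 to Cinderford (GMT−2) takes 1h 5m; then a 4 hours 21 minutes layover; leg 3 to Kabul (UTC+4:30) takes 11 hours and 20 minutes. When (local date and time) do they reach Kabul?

10:48 AM on October 8

Convert departure to UTC: 4:40 AM − 10:30 = 6:10 PM UTC on Oct 6.
Add 12 hours 37 minutes leg 1 → 6:47 AM UTC (Oct 7).
Add 6 hours and 45 minutes layover in Kathmandu → 1:32 PM UTC.
Add 1 hour 5 minutes leg 2 → 2:37 PM UTC.
Add 4 hours 21 minutes layover in Cinderford → 6:58 PM UTC.
Add 11 hours 20 minutes leg 3 → 6:18 AM UTC (Oct 8).
Kabul is UTC+4:30, so local arrival = 6:18 AM + 4:30 = 10:48 AM on Oct 8.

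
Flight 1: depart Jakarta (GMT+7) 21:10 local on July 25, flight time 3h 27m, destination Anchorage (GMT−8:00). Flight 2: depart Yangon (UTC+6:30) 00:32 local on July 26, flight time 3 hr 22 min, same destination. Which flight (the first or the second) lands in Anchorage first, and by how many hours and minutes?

the first, by 3 hours 47 minutes

Flight 1 in UTC: 21:10 − 7:00 = 14:10 on Jul 25.
+3 hours and 27 minutes → arrive 17:37 UTC on Jul 25.
Flight 2 in UTC: 00:32 − 6:30 = 18:02 on Jul 25.
+3 hours and 22 minutes → arrive 21:24 UTC on Jul 25.
Flight 1 lands earlier by 3 hours 47 minutes.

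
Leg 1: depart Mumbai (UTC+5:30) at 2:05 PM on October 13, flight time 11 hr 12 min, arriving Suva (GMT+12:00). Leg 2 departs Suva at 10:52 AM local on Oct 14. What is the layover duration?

3 hours 5 minutes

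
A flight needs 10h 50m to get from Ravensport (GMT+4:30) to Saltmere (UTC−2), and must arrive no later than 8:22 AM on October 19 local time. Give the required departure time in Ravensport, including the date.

Target arrival in UTC: 8:22 AM + 2:00 = 10:22 AM on Oct 19.
Subtract 10 hours and 50 minutes → departure 11:32 PM UTC on Oct 18.
Ravensport is UTC+4:30: 11:32 PM + 4:30 = 4:02 AM on Oct 19.

4:02 AM on October 19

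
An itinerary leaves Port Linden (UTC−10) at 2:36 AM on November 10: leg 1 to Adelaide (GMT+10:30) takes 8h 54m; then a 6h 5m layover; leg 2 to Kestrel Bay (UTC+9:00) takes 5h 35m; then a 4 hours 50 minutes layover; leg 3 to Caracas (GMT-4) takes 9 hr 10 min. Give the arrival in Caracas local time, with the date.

7:10 PM on Nov 11

Convert departure to UTC: 2:36 AM + 10:00 = 12:36 PM UTC on Nov 10.
Add 8 hours 54 minutes leg 1 → 9:30 PM UTC.
Add 6 hours and 5 minutes layover in Adelaide → 3:35 AM UTC (Nov 11).
Add 5 hours 35 minutes leg 2 → 9:10 AM UTC.
Add 4 hours and 50 minutes layover in Kestrel Bay → 2:00 PM UTC.
Add 9 hours 10 minutes leg 3 → 11:10 PM UTC.
Caracas is UTC−4:00, so local arrival = 11:10 PM − 4:00 = 7:10 PM on Nov 11.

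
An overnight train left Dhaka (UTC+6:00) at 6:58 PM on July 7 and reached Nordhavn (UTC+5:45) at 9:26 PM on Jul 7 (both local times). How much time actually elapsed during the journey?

Nordhavn is 0:15 behind Dhaka.
Clock-face elapsed time (ignoring zones) is 2 hours 28 minutes.
Actual elapsed = 2 hours 28 minutes + 0:15 = 2 hours 43 minutes.

2 hours 43 minutes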